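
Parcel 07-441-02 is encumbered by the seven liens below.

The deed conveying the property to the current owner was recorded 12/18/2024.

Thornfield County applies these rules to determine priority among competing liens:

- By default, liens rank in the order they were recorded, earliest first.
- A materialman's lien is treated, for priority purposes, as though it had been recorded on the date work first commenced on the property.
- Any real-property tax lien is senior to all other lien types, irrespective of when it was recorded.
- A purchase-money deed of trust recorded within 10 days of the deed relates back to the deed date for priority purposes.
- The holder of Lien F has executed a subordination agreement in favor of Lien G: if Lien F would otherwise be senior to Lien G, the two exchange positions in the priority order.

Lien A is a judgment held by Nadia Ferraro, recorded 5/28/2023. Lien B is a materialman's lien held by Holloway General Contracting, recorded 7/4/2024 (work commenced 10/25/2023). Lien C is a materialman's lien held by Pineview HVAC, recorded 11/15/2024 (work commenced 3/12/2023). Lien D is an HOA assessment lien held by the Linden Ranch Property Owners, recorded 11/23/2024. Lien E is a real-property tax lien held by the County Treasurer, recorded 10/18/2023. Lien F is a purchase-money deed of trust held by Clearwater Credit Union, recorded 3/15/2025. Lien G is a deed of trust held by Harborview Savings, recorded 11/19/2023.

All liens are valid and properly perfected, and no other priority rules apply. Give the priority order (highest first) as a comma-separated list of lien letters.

E, C, A, B, G, D, F

First, effective dates: B relates back to 10/25/2023 (work commenced); C's effective date is 3/12/2023, when work began; F was recorded 87 days after the deed, outside the 10-day window, so it keeps its recording date.
E is a real-property tax lien and takes priority over every other lien.
Ordering the rest by effective date: C (3/12/2023), A (5/28/2023), B (10/25/2023), G (11/19/2023), D (11/23/2024), F (3/15/2025).
Since F is not senior to G, the subordination leaves the order unchanged.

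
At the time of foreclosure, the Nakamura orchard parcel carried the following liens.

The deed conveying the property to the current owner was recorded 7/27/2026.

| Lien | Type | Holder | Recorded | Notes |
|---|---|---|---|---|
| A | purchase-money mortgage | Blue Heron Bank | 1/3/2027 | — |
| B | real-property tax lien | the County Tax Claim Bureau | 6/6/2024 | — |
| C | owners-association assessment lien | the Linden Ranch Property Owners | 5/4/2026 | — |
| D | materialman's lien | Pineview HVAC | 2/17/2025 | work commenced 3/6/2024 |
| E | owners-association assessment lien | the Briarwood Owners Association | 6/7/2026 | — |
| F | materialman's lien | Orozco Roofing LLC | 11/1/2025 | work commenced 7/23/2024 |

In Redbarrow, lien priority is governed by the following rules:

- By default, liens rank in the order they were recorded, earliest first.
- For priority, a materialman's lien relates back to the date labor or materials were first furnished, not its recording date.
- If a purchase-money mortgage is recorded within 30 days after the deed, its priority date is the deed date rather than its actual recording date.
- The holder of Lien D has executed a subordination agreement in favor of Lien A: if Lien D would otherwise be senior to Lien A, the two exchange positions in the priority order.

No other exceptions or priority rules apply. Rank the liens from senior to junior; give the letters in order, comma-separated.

First, effective dates: A was recorded 160 days after the deed, outside the 30-day window, so it keeps its recording date; D's effective date is 3/6/2024, when work began; F relates back to 7/23/2024 (work commenced).
Ordering by effective date: D (3/6/2024), B (6/6/2024), F (7/23/2024), C (5/4/2026), E (6/7/2026), A (1/3/2027).
D would otherwise be senior to A, so under the subordination agreement D and A exchange positions.

A, B, F, C, E, D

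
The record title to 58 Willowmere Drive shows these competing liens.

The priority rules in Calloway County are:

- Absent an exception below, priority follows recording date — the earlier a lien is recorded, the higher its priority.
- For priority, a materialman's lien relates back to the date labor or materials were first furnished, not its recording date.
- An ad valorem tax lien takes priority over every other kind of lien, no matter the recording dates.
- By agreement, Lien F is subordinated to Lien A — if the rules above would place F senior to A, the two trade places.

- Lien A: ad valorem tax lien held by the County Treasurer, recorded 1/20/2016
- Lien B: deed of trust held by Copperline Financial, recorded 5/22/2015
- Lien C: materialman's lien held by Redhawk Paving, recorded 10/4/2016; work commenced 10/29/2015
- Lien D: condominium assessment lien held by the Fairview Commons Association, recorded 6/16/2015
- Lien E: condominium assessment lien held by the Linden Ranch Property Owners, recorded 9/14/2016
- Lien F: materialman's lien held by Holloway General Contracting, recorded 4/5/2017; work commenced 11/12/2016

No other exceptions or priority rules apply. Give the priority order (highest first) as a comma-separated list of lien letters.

A, B, D, C, E, F

Effective dates after the stated exceptions: C's effective date is 10/29/2015, when work began; F relates back to 11/12/2016 (work commenced).
As an ad valorem tax lien, A is senior to every other lien.
Among the remaining liens, by effective date: B (5/22/2015), D (6/16/2015), C (10/29/2015), E (9/14/2016), F (11/12/2016).
F already ranks below A; the subordination has no effect.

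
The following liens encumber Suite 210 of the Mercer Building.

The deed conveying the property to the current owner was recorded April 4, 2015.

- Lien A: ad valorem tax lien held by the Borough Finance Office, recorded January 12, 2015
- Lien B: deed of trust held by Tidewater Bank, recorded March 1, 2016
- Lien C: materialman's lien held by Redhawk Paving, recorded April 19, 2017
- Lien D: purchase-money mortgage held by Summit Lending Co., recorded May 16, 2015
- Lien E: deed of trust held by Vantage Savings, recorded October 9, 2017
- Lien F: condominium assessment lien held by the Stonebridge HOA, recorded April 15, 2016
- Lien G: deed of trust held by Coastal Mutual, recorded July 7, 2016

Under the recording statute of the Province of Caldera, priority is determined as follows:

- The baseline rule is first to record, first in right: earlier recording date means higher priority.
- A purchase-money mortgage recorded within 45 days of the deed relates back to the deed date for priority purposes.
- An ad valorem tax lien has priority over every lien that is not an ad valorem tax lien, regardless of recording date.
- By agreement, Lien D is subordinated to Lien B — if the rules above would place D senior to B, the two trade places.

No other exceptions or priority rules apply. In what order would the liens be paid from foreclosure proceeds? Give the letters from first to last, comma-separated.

A, B, D, F, G, C, E

First, effective dates: D was recorded within the 45-day window, so its effective date is the deed date April 4, 2015.
A is an ad valorem tax lien, so it outranks all other liens regardless of date.
Ordering the rest by effective date: D (April 4, 2015), B (March 1, 2016), F (April 15, 2016), G (July 7, 2016), C (April 19, 2017), E (October 9, 2017).
D would otherwise be senior to B, so under the subordination agreement D and B exchange positions.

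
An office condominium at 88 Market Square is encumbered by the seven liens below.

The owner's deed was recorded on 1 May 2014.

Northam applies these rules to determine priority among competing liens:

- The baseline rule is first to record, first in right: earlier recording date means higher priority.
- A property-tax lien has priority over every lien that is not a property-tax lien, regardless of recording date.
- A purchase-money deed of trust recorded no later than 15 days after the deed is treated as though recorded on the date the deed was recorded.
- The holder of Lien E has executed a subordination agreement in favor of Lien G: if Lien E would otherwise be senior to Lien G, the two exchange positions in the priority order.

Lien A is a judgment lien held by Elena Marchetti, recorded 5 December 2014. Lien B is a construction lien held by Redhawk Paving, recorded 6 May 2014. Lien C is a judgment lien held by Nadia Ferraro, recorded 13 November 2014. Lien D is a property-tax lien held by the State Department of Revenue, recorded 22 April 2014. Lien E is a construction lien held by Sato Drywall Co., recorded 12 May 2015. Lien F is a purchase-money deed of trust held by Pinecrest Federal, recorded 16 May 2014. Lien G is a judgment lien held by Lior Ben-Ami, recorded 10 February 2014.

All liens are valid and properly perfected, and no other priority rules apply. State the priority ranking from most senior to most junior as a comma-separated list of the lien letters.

First, effective dates: F was recorded within the 15-day window, so its effective date is the deed date 1 May 2014.
As a property-tax lien, D is senior to every other lien.
Among the remaining liens, by effective date: G (10 February 2014), F (1 May 2014), B (6 May 2014), C (13 November 2014), A (5 December 2014), E (12 May 2015).
E is already junior to G, so the subordination agreement changes nothing.

D, G, F, B, C, A, E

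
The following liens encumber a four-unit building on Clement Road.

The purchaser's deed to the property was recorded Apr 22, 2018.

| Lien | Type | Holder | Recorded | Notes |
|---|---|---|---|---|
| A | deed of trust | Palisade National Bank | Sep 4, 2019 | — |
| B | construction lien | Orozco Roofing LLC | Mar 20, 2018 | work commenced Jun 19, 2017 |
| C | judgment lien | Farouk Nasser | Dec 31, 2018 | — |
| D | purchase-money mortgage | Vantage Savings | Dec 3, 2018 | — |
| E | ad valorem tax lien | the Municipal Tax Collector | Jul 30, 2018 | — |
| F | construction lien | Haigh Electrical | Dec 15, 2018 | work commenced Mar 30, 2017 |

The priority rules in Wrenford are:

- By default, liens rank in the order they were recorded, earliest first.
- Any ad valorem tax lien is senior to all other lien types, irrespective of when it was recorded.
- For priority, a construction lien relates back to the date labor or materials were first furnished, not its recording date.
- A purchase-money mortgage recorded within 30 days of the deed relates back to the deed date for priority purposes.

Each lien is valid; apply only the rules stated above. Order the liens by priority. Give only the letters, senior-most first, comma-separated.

Effective dates after the stated exceptions: B's effective date is Jun 19, 2017, when work began; D was recorded 225 days after the deed — beyond 30 days — so no relation-back applies; F is treated as recorded Mar 30, 2017, the work-commencement date.
E is an ad valorem tax lien and takes priority over every other lien.
Ordering the rest by effective date: F (Mar 30, 2017), B (Jun 19, 2017), D (Dec 3, 2018), C (Dec 31, 2018), A (Sep 4, 2019).

E, F, B, D, C, A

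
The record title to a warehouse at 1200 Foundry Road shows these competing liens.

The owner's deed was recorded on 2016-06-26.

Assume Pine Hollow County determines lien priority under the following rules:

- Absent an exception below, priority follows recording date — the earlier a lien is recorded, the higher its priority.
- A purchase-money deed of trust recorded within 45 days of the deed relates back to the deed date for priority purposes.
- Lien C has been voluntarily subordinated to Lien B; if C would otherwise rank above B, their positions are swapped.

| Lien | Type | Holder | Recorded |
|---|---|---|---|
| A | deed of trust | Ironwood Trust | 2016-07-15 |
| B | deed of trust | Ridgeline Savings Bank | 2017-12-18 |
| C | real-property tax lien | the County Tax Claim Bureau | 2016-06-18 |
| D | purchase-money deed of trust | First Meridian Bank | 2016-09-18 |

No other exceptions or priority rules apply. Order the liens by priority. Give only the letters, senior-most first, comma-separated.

Effective dates after the stated exceptions: D missed the 45-day window (84 days after the deed), so its recording date stands.
By effective date, earliest first: C (2016-06-18), A (2016-07-15), D (2016-09-18), B (2017-12-18).
C is senior to B before the subordination, so the two trade places.

B, A, D, C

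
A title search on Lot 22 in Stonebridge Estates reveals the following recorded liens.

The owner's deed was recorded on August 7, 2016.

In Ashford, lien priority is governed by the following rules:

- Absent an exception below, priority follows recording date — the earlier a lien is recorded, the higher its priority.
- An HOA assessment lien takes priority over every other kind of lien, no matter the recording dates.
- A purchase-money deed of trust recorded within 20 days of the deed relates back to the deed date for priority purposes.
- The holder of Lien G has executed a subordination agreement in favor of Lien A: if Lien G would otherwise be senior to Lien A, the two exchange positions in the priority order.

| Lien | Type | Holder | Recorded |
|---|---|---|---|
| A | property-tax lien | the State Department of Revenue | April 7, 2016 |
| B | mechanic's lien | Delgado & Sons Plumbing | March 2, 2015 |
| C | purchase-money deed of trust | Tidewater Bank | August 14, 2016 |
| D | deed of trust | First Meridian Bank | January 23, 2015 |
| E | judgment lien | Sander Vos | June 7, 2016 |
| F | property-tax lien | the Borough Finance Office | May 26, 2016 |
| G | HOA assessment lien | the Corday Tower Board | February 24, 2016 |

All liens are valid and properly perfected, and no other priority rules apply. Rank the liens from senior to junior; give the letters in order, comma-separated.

Effective dates: C was recorded within the 20-day window, so its effective date is the deed date August 7, 2016.
G is an HOA assessment lien and takes priority over every other lien.
Among the remaining liens, by effective date: D (January 23, 2015), B (March 2, 2015), A (April 7, 2016), F (May 26, 2016), E (June 7, 2016), C (August 7, 2016).
G would otherwise be senior to A, so under the subordination agreement G and A exchange positions.

A, D, B, G, F, E, C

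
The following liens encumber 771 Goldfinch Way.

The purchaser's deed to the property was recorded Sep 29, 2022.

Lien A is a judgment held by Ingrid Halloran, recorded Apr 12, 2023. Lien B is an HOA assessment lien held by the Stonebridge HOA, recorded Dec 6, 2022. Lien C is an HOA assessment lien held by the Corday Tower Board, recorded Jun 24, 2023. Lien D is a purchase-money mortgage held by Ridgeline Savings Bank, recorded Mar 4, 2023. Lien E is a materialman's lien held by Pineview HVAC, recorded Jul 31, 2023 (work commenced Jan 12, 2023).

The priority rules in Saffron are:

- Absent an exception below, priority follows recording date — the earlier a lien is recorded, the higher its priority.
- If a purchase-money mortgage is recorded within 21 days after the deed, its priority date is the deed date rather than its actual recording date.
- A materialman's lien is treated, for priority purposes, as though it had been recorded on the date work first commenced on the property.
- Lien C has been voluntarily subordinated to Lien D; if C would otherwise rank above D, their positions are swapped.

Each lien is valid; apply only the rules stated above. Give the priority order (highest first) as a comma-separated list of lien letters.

Effective dates: D was recorded 156 days after the deed, outside the 21-day window, so it keeps its recording date; E relates back to Jan 12, 2023 (work commenced).
By effective date, earliest first: B (Dec 6, 2022), E (Jan 12, 2023), D (Mar 4, 2023), A (Apr 12, 2023), C (Jun 24, 2023).
C is already junior to D, so the subordination agreement changes nothing.

B, E, D, A, C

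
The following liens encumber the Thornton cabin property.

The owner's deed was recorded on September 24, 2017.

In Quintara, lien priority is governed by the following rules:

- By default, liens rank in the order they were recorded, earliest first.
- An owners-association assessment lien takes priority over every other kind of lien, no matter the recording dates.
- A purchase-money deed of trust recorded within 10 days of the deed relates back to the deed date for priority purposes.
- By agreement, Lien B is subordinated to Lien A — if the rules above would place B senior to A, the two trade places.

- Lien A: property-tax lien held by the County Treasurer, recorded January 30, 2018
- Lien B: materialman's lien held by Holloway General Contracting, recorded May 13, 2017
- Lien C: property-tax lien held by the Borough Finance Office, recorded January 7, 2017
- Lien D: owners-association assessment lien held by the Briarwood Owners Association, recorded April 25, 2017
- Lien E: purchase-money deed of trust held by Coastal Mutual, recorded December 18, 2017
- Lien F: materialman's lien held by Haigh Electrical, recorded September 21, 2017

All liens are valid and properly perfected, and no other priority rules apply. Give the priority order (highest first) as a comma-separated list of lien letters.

Effective dates after the stated exceptions: E was recorded 85 days after the deed, outside the 10-day window, so it keeps its recording date.
D, as an owners-association assessment lien, has superpriority and ranks first.
Ordering the rest by effective date: C (January 7, 2017), B (May 13, 2017), F (September 21, 2017), E (December 18, 2017), A (January 30, 2018).
The subordination applies — B was senior to A — so B and A swap.

D, C, A, F, E, B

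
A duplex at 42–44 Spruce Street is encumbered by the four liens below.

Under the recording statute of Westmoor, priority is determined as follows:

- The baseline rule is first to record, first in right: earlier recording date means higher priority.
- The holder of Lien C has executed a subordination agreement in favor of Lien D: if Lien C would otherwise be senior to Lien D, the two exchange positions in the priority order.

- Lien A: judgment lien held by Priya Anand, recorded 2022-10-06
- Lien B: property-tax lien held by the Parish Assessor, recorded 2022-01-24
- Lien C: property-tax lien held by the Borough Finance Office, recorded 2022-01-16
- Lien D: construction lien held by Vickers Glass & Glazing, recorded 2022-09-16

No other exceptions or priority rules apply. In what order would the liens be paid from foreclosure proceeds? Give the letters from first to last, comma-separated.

D, B, C, A

Ordering by effective date: C (2022-01-16), B (2022-01-24), D (2022-09-16), A (2022-10-06).
The subordination applies — C was senior to D — so C and D swap.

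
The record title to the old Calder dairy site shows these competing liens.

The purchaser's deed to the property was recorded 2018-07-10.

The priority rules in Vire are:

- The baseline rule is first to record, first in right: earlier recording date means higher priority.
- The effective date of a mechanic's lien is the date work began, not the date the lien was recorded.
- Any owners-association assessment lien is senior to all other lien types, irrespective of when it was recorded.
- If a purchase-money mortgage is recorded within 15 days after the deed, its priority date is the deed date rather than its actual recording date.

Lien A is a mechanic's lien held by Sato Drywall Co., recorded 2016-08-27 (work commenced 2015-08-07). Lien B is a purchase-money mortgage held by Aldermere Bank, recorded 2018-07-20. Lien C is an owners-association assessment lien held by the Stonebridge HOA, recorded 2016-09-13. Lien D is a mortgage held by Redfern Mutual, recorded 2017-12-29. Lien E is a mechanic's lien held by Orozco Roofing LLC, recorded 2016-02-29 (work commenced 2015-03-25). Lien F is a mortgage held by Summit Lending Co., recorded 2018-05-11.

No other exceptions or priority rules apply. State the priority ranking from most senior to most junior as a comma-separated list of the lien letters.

C, E, A, D, F, B

Adjusting effective dates: A relates back to 2015-08-07 (work commenced); B relates back to the deed date 2018-07-10; E's effective date is 2015-03-25, when work began.
C, as an owners-association assessment lien, has superpriority and ranks first.
Ordering the rest by effective date: E (2015-03-25), A (2015-08-07), D (2017-12-29), F (2018-05-11), B (2018-07-10).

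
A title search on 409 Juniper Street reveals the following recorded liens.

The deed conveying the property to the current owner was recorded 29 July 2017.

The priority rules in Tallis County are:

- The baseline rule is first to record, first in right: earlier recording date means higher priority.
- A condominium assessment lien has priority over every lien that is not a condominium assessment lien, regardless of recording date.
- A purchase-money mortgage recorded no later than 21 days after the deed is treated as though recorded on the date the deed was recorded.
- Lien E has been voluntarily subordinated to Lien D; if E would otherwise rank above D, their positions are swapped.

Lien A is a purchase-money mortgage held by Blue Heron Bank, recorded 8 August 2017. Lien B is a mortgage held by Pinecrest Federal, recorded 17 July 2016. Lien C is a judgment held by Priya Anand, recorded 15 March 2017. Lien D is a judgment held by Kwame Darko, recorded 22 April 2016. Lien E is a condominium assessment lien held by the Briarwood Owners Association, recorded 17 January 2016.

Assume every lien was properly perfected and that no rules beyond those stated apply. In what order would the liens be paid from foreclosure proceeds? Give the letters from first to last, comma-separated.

D, E, B, C, A

Adjusting effective dates: A was recorded within the 21-day window, so its effective date is the deed date 29 July 2017.
E is a condominium assessment lien, so it outranks all other liens regardless of date.
Among the remaining liens, by effective date: D (22 April 2016), B (17 July 2016), C (15 March 2017), A (29 July 2017).
E would otherwise be senior to D, so under the subordination agreement E and D exchange positions.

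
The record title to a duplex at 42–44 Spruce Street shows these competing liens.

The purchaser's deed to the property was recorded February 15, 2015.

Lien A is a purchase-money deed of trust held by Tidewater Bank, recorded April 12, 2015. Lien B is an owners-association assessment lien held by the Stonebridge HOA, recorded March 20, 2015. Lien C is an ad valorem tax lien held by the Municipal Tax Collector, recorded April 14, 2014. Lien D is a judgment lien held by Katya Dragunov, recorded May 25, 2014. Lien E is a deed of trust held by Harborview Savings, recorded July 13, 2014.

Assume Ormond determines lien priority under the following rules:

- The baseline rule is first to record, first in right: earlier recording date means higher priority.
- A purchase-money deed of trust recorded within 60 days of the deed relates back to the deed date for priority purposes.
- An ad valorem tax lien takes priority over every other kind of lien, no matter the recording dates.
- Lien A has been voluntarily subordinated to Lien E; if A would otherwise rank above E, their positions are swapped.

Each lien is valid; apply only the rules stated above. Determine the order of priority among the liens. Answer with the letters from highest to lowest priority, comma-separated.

C, D, E, A, B

Adjusting effective dates: A relates back to the deed date February 15, 2015.
C is an ad valorem tax lien, so it outranks all other liens regardless of date.
Remaining liens by effective date: D (May 25, 2014), E (July 13, 2014), A (February 15, 2015), B (March 20, 2015).
A is already junior to E, so the subordination agreement changes nothing.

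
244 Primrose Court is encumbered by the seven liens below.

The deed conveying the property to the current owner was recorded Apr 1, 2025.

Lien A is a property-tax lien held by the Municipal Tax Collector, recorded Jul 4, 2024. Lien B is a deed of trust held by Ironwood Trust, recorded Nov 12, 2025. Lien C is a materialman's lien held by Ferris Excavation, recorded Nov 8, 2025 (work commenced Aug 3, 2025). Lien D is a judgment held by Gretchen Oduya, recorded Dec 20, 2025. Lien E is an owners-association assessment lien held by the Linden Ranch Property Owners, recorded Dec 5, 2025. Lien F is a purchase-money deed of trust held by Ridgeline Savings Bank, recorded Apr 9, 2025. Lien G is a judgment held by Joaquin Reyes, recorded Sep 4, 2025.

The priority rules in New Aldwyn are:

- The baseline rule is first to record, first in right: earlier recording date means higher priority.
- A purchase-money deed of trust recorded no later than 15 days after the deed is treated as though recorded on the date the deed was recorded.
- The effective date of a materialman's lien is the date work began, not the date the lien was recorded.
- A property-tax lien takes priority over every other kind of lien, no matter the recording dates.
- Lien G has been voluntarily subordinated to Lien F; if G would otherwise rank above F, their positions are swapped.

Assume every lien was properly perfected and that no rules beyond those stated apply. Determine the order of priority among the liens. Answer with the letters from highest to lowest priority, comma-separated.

A, F, C, G, B, E, D

Adjusting effective dates: C is treated as recorded Aug 3, 2025, the work-commencement date; F relates back to the deed date Apr 1, 2025.
A is a property-tax lien, so it outranks all other liens regardless of date.
Ordering the rest by effective date: F (Apr 1, 2025), C (Aug 3, 2025), G (Sep 4, 2025), B (Nov 12, 2025), E (Dec 5, 2025), D (Dec 20, 2025).
G is already junior to F, so the subordination agreement changes nothing.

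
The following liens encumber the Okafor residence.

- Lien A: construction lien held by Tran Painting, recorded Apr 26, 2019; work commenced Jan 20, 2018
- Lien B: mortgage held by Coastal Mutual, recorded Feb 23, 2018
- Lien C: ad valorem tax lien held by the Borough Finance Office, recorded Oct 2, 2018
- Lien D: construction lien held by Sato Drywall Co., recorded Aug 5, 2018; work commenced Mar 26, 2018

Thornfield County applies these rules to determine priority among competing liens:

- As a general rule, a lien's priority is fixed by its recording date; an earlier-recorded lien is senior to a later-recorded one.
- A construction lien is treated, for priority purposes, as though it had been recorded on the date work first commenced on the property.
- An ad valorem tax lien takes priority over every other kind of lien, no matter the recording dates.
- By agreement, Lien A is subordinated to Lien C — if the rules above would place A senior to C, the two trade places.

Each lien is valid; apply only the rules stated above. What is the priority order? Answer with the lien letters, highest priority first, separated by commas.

Effective dates after the stated exceptions: A relates back to Jan 20, 2018 (work commenced); D relates back to Mar 26, 2018 (work commenced).
As an ad valorem tax lien, C is senior to every other lien.
Remaining liens by effective date: A (Jan 20, 2018), B (Feb 23, 2018), D (Mar 26, 2018).
Since A is not senior to C, the subordination leaves the order unchanged.

C, A, B, D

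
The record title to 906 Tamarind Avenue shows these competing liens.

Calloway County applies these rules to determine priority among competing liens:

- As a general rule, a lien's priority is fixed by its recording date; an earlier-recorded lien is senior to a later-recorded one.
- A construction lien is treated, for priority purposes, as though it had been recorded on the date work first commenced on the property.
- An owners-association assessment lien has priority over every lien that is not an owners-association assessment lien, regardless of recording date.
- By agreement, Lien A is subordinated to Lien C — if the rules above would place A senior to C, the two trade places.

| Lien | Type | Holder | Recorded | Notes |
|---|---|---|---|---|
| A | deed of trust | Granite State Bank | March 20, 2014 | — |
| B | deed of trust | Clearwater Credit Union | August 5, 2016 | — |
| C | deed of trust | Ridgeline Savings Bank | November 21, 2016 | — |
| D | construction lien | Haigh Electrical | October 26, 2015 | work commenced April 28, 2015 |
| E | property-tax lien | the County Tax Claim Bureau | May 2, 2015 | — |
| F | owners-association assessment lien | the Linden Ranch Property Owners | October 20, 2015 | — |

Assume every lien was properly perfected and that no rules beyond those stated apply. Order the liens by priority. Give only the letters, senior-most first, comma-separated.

F, C, D, E, B, A

First, effective dates: D relates back to April 28, 2015 (work commenced).
F is an owners-association assessment lien, so it outranks all other liens regardless of date.
The other liens, earliest effective date first: A (March 20, 2014), D (April 28, 2015), E (May 2, 2015), B (August 5, 2016), C (November 21, 2016).
A would otherwise be senior to C, so under the subordination agreement A and C exchange positions.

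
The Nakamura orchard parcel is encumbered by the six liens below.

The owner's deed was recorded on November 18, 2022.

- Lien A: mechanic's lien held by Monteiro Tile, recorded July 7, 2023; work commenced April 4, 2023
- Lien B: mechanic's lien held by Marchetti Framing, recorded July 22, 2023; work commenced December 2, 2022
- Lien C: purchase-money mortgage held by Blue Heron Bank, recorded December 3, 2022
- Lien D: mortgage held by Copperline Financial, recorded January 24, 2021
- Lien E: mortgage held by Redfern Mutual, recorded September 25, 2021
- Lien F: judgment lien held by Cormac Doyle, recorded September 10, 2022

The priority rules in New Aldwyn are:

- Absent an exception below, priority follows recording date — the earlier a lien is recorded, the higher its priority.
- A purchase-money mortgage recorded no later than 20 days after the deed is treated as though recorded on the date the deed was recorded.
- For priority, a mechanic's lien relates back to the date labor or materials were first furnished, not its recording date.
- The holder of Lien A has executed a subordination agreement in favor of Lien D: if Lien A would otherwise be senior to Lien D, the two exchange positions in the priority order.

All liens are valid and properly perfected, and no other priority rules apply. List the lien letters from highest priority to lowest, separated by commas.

D, E, F, C, B, A

Effective dates after the stated exceptions: A relates back to April 4, 2023 (work commenced); B is treated as recorded December 2, 2022, the work-commencement date; C was recorded within the 20-day window, so its effective date is the deed date November 18, 2022.
Ordering by effective date: D (January 24, 2021), E (September 25, 2021), F (September 10, 2022), C (November 18, 2022), B (December 2, 2022), A (April 4, 2023).
A is already junior to D, so the subordination agreement changes nothing.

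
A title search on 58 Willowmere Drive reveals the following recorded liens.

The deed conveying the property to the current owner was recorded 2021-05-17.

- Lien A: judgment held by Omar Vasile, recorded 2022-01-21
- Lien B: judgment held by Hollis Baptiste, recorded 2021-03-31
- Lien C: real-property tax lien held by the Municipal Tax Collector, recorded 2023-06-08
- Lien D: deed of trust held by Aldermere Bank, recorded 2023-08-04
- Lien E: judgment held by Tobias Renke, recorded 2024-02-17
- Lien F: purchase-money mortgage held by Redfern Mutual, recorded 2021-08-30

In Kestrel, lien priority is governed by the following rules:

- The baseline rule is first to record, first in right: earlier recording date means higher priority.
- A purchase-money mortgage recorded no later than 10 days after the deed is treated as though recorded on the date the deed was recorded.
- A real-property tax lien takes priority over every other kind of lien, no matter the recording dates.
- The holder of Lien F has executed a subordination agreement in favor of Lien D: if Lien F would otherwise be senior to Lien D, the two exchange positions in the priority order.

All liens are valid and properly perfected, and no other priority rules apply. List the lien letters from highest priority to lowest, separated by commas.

C, B, D, A, F, E

Effective dates: F was recorded 105 days after the deed, outside the 10-day window, so it keeps its recording date.
As a real-property tax lien, C is senior to every other lien.
The other liens, earliest effective date first: B (2021-03-31), F (2021-08-30), A (2022-01-21), D (2023-08-04), E (2024-02-17).
Because F would otherwise rank above D, the subordination swaps them.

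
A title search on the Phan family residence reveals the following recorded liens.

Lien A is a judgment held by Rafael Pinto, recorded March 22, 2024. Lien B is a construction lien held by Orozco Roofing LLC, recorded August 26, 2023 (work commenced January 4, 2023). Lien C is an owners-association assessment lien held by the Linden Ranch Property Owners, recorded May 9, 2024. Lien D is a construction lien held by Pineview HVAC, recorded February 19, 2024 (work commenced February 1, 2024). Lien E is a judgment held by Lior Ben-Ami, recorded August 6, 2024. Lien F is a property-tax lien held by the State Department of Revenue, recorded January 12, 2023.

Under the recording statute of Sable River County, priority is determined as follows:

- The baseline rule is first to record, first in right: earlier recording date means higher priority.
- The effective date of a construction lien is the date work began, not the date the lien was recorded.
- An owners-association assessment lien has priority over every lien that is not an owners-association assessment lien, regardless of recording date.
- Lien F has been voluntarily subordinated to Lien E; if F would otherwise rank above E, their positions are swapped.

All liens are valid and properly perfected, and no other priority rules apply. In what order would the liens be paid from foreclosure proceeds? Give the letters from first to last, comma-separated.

C, B, E, D, A, F

Adjusting effective dates: B relates back to January 4, 2023 (work commenced); D is treated as recorded February 1, 2024, the work-commencement date.
As an owners-association assessment lien, C is senior to every other lien.
Remaining liens by effective date: B (January 4, 2023), F (January 12, 2023), D (February 1, 2024), A (March 22, 2024), E (August 6, 2024).
F is senior to E before the subordination, so the two trade places.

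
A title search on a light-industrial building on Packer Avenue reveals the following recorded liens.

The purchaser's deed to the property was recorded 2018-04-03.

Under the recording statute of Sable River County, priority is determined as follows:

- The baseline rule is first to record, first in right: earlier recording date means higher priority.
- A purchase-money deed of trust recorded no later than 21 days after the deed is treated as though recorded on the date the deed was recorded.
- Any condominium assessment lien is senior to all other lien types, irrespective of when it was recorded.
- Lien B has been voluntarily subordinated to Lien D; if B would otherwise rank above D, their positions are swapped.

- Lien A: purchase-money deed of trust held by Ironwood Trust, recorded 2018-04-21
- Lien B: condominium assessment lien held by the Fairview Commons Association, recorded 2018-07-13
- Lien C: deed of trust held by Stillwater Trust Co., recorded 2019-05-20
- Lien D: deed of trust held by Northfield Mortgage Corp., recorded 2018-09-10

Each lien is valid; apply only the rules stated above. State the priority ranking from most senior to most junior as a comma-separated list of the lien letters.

D, A, B, C

Effective dates after the stated exceptions: A's effective date is the deed date, 2018-04-03.
B is a condominium assessment lien and takes priority over every other lien.
The other liens, earliest effective date first: A (2018-04-03), D (2018-09-10), C (2019-05-20).
The subordination applies — B was senior to D — so B and D swap.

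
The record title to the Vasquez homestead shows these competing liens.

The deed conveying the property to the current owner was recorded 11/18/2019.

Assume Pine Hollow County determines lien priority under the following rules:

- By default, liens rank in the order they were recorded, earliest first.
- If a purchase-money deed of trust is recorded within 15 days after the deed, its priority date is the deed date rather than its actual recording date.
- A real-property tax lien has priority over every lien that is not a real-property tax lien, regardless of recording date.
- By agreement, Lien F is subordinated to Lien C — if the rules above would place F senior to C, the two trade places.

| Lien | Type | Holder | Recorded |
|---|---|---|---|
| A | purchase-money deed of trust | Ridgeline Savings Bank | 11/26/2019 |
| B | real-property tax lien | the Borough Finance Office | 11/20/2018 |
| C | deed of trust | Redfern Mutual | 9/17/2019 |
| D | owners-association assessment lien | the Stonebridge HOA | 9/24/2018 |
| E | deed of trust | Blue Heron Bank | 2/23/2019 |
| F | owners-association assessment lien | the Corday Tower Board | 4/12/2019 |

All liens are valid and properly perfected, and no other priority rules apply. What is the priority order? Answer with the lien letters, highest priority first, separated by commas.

Effective dates after the stated exceptions: A's effective date is the deed date, 11/18/2019.
As a real-property tax lien, B is senior to every other lien.
Among the remaining liens, by effective date: D (9/24/2018), E (2/23/2019), F (4/12/2019), C (9/17/2019), A (11/18/2019).
F would otherwise be senior to C, so under the subordination agreement F and C exchange positions.

B, D, E, C, F, A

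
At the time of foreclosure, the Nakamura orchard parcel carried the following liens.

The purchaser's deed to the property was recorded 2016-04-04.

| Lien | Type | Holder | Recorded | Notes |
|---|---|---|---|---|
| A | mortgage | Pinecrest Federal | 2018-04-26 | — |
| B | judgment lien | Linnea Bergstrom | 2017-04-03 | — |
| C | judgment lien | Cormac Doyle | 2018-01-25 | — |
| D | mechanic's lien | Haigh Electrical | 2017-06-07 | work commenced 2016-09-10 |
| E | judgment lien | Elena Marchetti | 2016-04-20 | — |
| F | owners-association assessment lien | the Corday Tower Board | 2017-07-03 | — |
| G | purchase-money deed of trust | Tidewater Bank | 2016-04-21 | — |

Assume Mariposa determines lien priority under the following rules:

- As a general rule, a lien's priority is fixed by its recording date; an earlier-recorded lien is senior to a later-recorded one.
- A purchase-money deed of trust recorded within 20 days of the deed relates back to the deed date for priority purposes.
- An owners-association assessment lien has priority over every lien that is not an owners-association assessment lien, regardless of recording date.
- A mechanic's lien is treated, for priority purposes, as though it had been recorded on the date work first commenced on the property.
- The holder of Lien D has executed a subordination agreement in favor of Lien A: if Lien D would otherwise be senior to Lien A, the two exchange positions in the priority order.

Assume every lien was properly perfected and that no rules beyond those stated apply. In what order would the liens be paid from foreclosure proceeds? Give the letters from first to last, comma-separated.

F, G, E, A, B, C, D

Effective dates after the stated exceptions: D is treated as recorded 2016-09-10, the work-commencement date; G's effective date is the deed date, 2016-04-04.
As an owners-association assessment lien, F is senior to every other lien.
Among the remaining liens, by effective date: G (2016-04-04), E (2016-04-20), D (2016-09-10), B (2017-04-03), C (2018-01-25), A (2018-04-26).
D would otherwise be senior to A, so under the subordination agreement D and A exchange positions.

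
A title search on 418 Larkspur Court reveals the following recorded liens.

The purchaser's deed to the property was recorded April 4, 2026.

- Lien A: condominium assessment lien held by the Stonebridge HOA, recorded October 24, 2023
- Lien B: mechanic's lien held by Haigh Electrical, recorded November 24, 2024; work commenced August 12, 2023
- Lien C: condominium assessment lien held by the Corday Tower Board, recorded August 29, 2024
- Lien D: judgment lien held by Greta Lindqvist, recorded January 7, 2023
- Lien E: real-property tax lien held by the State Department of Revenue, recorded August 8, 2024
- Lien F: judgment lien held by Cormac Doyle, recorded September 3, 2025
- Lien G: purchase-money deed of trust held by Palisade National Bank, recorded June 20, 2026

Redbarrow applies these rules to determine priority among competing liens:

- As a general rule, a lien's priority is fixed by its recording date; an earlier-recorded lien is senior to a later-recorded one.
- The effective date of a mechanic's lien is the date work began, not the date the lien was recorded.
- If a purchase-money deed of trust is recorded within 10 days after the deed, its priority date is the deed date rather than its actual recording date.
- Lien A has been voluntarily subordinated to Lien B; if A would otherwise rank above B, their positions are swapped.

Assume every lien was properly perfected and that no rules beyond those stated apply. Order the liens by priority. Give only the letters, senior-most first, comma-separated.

First, effective dates: B relates back to August 12, 2023 (work commenced); G was recorded 77 days after the deed — beyond 10 days — so no relation-back applies.
By effective date: D (January 7, 2023), B (August 12, 2023), A (October 24, 2023), E (August 8, 2024), C (August 29, 2024), F (September 3, 2025), G (June 20, 2026).
Since A is not senior to B, the subordination leaves the order unchanged.

D, B, A, E, C, F, G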